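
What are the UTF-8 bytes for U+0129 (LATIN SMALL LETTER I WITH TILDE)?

C4 A9

U+0129 = 0x129 = 297 decimal. In range U+0080–U+07FF → 2-byte form: 110xxxxx 10xxxxxx.
Binary (11 bits): 00100101001.
Split 5+6: 00100 | 101001.
Byte 1: 11000100 = 0xC4.
Byte 2: 10101001 = 0xA9.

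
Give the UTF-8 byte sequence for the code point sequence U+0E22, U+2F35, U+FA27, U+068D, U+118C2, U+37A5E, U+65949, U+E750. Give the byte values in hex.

E0 B8 A2 E2 BC B5 EF A8 A7 DA 8D F0 91 A3 82 F0 B7 A9 9E F1 A5 A5 89 EE 9D 90

U+0E22: 3-byte form → E0 B8 A2.
U+2F35: 3-byte form → E2 BC B5.
U+FA27: 3-byte form → EF A8 A7.
U+068D: 2-byte form → DA 8D.
U+118C2: 4-byte form → F0 91 A3 82.
U+37A5E: 4-byte form → F0 B7 A9 9E.
U+65949: 4-byte form → F1 A5 A5 89.
U+E750: 3-byte form → EE 9D 90.
Concatenated (26 bytes): E0 B8 A2 E2 BC B5 EF A8 A7 DA 8D F0 91 A3 82 F0 B7 A9 9E F1 A5 A5 89 EE 9D 90.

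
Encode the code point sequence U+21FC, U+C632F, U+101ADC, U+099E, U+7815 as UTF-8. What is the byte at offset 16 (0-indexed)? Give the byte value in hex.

0x95

U+21FC → 3-byte form E2 87 BC at offsets 0–2.
U+C632F → 4-byte form F3 86 8C AF at offsets 3–6.
U+101ADC → 4-byte form F4 81 AB 9C at offsets 7–10.
U+099E → 3-byte form E0 A6 9E at offsets 11–13.
U+7815 → 3-byte form E7 A0 95 at offsets 14–16.
Offset 16 falls in char 5's range; it's byte 3 of E7 A0 95 = 0x95.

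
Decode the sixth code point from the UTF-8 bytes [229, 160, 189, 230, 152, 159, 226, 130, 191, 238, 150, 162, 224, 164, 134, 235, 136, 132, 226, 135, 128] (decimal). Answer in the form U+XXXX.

U+B204

Offset 0: leading byte 0xE5 = 11100101 → 3-byte char #1 = E5 A0 BD.
Offset 3: leading byte 0xE6 = 11100110 → 3-byte char #2 = E6 98 9F.
Offset 6: leading byte 0xE2 = 11100010 → 3-byte char #3 = E2 82 BF.
Offset 9: leading byte 0xEE = 11101110 → 3-byte char #4 = EE 96 A2.
Offset 12: leading byte 0xE0 = 11100000 → 3-byte char #5 = E0 A4 86.
Offset 15: leading byte 0xEB = 11101011 → 3-byte char #6 = EB 88 84.
Leading byte 0xEB = 11101011 matches 1110xxxx → 3-byte sequence.
Byte 1: 0xEB = 11101011, payload 1011 (4 bits).
Byte 2: 0x88 = 10001000 (10xxxxxx ✓), payload 001000.
Byte 3: 0x84 = 10000100 (10xxxxxx ✓), payload 000100.
Concatenate: 1011001000000100 = 0xB204 (16 bits → U+B204).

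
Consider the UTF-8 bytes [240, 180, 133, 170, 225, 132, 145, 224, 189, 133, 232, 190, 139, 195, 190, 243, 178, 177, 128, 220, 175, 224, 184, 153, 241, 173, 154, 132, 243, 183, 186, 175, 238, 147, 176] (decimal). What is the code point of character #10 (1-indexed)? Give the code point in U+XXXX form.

Offset 0: leading byte 0xF0 = 11110000 → 4-byte char #1 = F0 B4 85 AA.
Offset 4: leading byte 0xE1 = 11100001 → 3-byte char #2 = E1 84 91.
Offset 7: leading byte 0xE0 = 11100000 → 3-byte char #3 = E0 BD 85.
Offset 10: leading byte 0xE8 = 11101000 → 3-byte char #4 = E8 BE 8B.
Offset 13: leading byte 0xC3 = 11000011 → 2-byte char #5 = C3 BE.
Offset 15: leading byte 0xF3 = 11110011 → 4-byte char #6 = F3 B2 B1 80.
Offset 19: leading byte 0xDC = 11011100 → 2-byte char #7 = DC AF.
Offset 21: leading byte 0xE0 = 11100000 → 3-byte char #8 = E0 B8 99.
Offset 24: leading byte 0xF1 = 11110001 → 4-byte char #9 = F1 AD 9A 84.
Offset 28: leading byte 0xF3 = 11110011 → 4-byte char #10 = F3 B7 BA AF.
Leading byte 0xF3 = 11110011 matches 11110xxx → 4-byte sequence.
Byte 1: 0xF3 = 11110011, payload 011 (3 bits).
Byte 2: 0xB7 = 10110111 (10xxxxxx ✓), payload 110111.
Byte 3: 0xBA = 10111010 (10xxxxxx ✓), payload 111010.
Byte 4: 0xAF = 10101111 (10xxxxxx ✓), payload 101111.
Concatenate: 011110111111010101111 = 0xF7EAF (21 bits → U+F7EAF).

U+F7EAF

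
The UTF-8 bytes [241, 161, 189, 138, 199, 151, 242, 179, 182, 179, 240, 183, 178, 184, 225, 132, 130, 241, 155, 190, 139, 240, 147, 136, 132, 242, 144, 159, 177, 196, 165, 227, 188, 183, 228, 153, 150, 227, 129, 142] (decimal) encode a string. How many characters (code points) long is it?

12

Byte at offset 0: 0xF1 = 11110001 → 4-byte char (#1). Advance 4.
Byte at offset 4: 0xC7 = 11000111 → 2-byte char (#2). Advance 2.
Byte at offset 6: 0xF2 = 11110010 → 4-byte char (#3). Advance 4.
Byte at offset 10: 0xF0 = 11110000 → 4-byte char (#4). Advance 4.
Byte at offset 14: 0xE1 = 11100001 → 3-byte char (#5). Advance 3.
Byte at offset 17: 0xF1 = 11110001 → 4-byte char (#6). Advance 4.
Byte at offset 21: 0xF0 = 11110000 → 4-byte char (#7). Advance 4.
Byte at offset 25: 0xF2 = 11110010 → 4-byte char (#8). Advance 4.
Byte at offset 29: 0xC4 = 11000100 → 2-byte char (#9). Advance 2.
Byte at offset 31: 0xE3 = 11100011 → 3-byte char (#10). Advance 3.
Byte at offset 34: 0xE4 = 11100100 → 3-byte char (#11). Advance 3.
Byte at offset 37: 0xE3 = 11100011 → 3-byte char (#12). Advance 3.
Reached end at offset 40 after 12 code points.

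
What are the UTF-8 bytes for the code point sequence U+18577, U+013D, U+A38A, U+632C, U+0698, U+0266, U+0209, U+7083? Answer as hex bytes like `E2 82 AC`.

U+18577: 4-byte form → F0 98 95 B7.
U+013D: 2-byte form → C4 BD.
U+A38A: 3-byte form → EA 8E 8A.
U+632C: 3-byte form → E6 8C AC.
U+0698: 2-byte form → DA 98.
U+0266: 2-byte form → C9 A6.
U+0209: 2-byte form → C8 89.
U+7083: 3-byte form → E7 82 83.
Concatenated (21 bytes): F0 98 95 B7 C4 BD EA 8E 8A E6 8C AC DA 98 C9 A6 C8 89 E7 82 83.

F0 98 95 B7 C4 BD EA 8E 8A E6 8C AC DA 98 C9 A6 C8 89 E7 82 83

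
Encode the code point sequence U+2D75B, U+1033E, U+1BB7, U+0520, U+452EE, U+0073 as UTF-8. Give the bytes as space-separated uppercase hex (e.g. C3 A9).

U+2D75B: 4-byte form → F0 AD 9D 9B.
U+1033E: 4-byte form → F0 90 8C BE.
U+1BB7: 3-byte form → E1 AE B7.
U+0520: 2-byte form → D4 A0.
U+452EE: 4-byte form → F1 85 8B AE.
U+0073: 1-byte form → 73.
Concatenated (18 bytes): F0 AD 9D 9B F0 90 8C BE E1 AE B7 D4 A0 F1 85 8B AE 73.

F0 AD 9D 9B F0 90 8C BE E1 AE B7 D4 A0 F1 85 8B AE 73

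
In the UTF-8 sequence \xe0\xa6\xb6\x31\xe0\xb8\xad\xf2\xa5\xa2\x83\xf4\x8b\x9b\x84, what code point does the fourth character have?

Offset 0: leading byte 0xE0 = 11100000 → 3-byte char #1 = E0 A6 B6.
Offset 3: leading byte 0x31 = 00110001 → 1-byte char #2 = 31.
Offset 4: leading byte 0xE0 = 11100000 → 3-byte char #3 = E0 B8 AD.
Offset 7: leading byte 0xF2 = 11110010 → 4-byte char #4 = F2 A5 A2 83.
Leading byte 0xF2 = 11110010 matches 11110xxx → 4-byte sequence.
Byte 1: 0xF2 = 11110010, payload 010 (3 bits).
Byte 2: 0xA5 = 10100101 (10xxxxxx ✓), payload 100101.
Byte 3: 0xA2 = 10100010 (10xxxxxx ✓), payload 100010.
Byte 4: 0x83 = 10000011 (10xxxxxx ✓), payload 000011.
Concatenate: 010100101100010000011 = 0xA5883 (21 bits → U+A5883).

U+A5883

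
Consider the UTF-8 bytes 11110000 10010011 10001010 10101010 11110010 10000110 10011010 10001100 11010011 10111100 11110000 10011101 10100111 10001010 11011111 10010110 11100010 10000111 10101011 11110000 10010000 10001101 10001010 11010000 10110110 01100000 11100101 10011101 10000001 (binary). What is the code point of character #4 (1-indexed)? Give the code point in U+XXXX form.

U+1D9CA

Offset 0: leading byte 0xF0 = 11110000 → 4-byte char #1 = F0 93 8A AA.
Offset 4: leading byte 0xF2 = 11110010 → 4-byte char #2 = F2 86 9A 8C.
Offset 8: leading byte 0xD3 = 11010011 → 2-byte char #3 = D3 BC.
Offset 10: leading byte 0xF0 = 11110000 → 4-byte char #4 = F0 9D A7 8A.
Leading byte 0xF0 = 11110000 matches 11110xxx → 4-byte sequence.
Byte 1: 0xF0 = 11110000, payload 000 (3 bits).
Byte 2: 0x9D = 10011101 (10xxxxxx ✓), payload 011101.
Byte 3: 0xA7 = 10100111 (10xxxxxx ✓), payload 100111.
Byte 4: 0x8A = 10001010 (10xxxxxx ✓), payload 001010.
Concatenate: 000011101100111001010 = 0x1D9CA (21 bits → U+1D9CA).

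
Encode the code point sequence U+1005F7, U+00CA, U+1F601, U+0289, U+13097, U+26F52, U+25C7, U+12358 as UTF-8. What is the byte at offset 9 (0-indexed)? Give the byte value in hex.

0x81

U+1005F7 → 4-byte form F4 80 97 B7 at offsets 0–3.
U+00CA → 2-byte form C3 8A at offsets 4–5.
U+1F601 → 4-byte form F0 9F 98 81 at offsets 6–9.
Offset 9 falls in char 3's range; it's byte 4 of F0 9F 98 81 = 0x81.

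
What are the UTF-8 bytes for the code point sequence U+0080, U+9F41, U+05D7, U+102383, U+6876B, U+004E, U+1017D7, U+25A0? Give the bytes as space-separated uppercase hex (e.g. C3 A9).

U+0080: 2-byte form → C2 80.
U+9F41: 3-byte form → E9 BD 81.
U+05D7: 2-byte form → D7 97.
U+102383: 4-byte form → F4 82 8E 83.
U+6876B: 4-byte form → F1 A8 9D AB.
U+004E: 1-byte form → 4E.
U+1017D7: 4-byte form → F4 81 9F 97.
U+25A0: 3-byte form → E2 96 A0.
Concatenated (23 bytes): C2 80 E9 BD 81 D7 97 F4 82 8E 83 F1 A8 9D AB 4E F4 81 9F 97 E2 96 A0.

C2 80 E9 BD 81 D7 97 F4 82 8E 83 F1 A8 9D AB 4E F4 81 9F 97 E2 96 A0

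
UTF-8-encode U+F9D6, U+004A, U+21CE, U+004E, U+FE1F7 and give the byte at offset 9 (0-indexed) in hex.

0xBE

U+F9D6 → 3-byte form EF A7 96 at offsets 0–2.
U+004A → 1-byte form 4A at offsets 3–3.
U+21CE → 3-byte form E2 87 8E at offsets 4–6.
U+004E → 1-byte form 4E at offsets 7–7.
U+FE1F7 → 4-byte form F3 BE 87 B7 at offsets 8–11.
Offset 9 falls in char 5's range; it's byte 2 of F3 BE 87 B7 = 0xBE.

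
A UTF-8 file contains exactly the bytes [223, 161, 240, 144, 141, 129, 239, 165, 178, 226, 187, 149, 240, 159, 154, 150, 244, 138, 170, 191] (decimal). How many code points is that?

6

Byte at offset 0: 0xDF = 11011111 → 2-byte char (#1). Advance 2.
Byte at offset 2: 0xF0 = 11110000 → 4-byte char (#2). Advance 4.
Byte at offset 6: 0xEF = 11101111 → 3-byte char (#3). Advance 3.
Byte at offset 9: 0xE2 = 11100010 → 3-byte char (#4). Advance 3.
Byte at offset 12: 0xF0 = 11110000 → 4-byte char (#5). Advance 4.
Byte at offset 16: 0xF4 = 11110100 → 4-byte char (#6). Advance 4.
Reached end at offset 20 after 6 code points.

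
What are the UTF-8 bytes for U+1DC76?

F0 9D B1 B6

U+1DC76 = 0x1DC76 = 121974 decimal. In range U+10000–U+10FFFF → 4-byte form: 11110xxx 10xxxxxx 10xxxxxx 10xxxxxx.
Binary (21 bits): 000011101110001110110.
Split 3+6+6+6: 000 | 011101 | 110001 | 110110.
Byte 1: 11110000 = 0xF0.
Byte 2: 10011101 = 0x9D.
Byte 3: 10110001 = 0xB1.
Byte 4: 10110110 = 0xB6.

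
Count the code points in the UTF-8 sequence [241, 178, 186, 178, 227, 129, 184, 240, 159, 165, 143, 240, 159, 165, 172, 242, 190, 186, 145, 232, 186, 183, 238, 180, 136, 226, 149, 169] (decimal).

Byte at offset 0: 0xF1 = 11110001 → 4-byte char (#1). Advance 4.
Byte at offset 4: 0xE3 = 11100011 → 3-byte char (#2). Advance 3.
Byte at offset 7: 0xF0 = 11110000 → 4-byte char (#3). Advance 4.
Byte at offset 11: 0xF0 = 11110000 → 4-byte char (#4). Advance 4.
Byte at offset 15: 0xF2 = 11110010 → 4-byte char (#5). Advance 4.
Byte at offset 19: 0xE8 = 11101000 → 3-byte char (#6). Advance 3.
Byte at offset 22: 0xEE = 11101110 → 3-byte char (#7). Advance 3.
Byte at offset 25: 0xE2 = 11100010 → 3-byte char (#8). Advance 3.
Reached end at offset 28 after 8 code points.

8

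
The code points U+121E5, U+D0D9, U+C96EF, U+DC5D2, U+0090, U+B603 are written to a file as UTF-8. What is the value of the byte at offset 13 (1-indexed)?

0x9C

1-indexed offset 13 is 0-indexed offset 12.
U+121E5 → 4-byte form F0 92 87 A5 at offsets 0–3.
U+D0D9 → 3-byte form ED 83 99 at offsets 4–6.
U+C96EF → 4-byte form F3 89 9B AF at offsets 7–10.
U+DC5D2 → 4-byte form F3 9C 97 92 at offsets 11–14.
Offset 12 falls in char 4's range; it's byte 2 of F3 9C 97 92 = 0x9C.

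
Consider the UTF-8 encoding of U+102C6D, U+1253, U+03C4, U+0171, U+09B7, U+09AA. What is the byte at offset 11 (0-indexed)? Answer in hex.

0xE0

U+102C6D → 4-byte form F4 82 B1 AD at offsets 0–3.
U+1253 → 3-byte form E1 89 93 at offsets 4–6.
U+03C4 → 2-byte form CF 84 at offsets 7–8.
U+0171 → 2-byte form C5 B1 at offsets 9–10.
U+09B7 → 3-byte form E0 A6 B7 at offsets 11–13.
Offset 11 falls in char 5's range; it's byte 1 of E0 A6 B7 = 0xE0.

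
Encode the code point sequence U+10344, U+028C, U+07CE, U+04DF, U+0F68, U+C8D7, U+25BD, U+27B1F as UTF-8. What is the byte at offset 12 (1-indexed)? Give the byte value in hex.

0xBD

1-indexed offset 12 is 0-indexed offset 11.
U+10344 → 4-byte form F0 90 8D 84 at offsets 0–3.
U+028C → 2-byte form CA 8C at offsets 4–5.
U+07CE → 2-byte form DF 8E at offsets 6–7.
U+04DF → 2-byte form D3 9F at offsets 8–9.
U+0F68 → 3-byte form E0 BD A8 at offsets 10–12.
Offset 11 falls in char 5's range; it's byte 2 of E0 BD A8 = 0xBD.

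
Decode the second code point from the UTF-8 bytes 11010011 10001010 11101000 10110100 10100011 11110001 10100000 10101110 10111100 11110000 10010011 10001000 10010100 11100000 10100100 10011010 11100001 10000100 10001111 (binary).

Offset 0: leading byte 0xD3 = 11010011 → 2-byte char #1 = D3 8A.
Offset 2: leading byte 0xE8 = 11101000 → 3-byte char #2 = E8 B4 A3.
Leading byte 0xE8 = 11101000 matches 1110xxxx → 3-byte sequence.
Byte 1: 0xE8 = 11101000, payload 1000 (4 bits).
Byte 2: 0xB4 = 10110100 (10xxxxxx ✓), payload 110100.
Byte 3: 0xA3 = 10100011 (10xxxxxx ✓), payload 100011.
Concatenate: 1000110100100011 = 0x8D23 (16 bits → U+8D23).

U+8D23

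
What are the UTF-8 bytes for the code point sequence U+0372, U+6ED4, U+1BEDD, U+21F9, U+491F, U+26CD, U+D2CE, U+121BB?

CD B2 E6 BB 94 F0 9B BB 9D E2 87 B9 E4 A4 9F E2 9B 8D ED 8B 8E F0 92 86 BB

U+0372: 2-byte form → CD B2.
U+6ED4: 3-byte form → E6 BB 94.
U+1BEDD: 4-byte form → F0 9B BB 9D.
U+21F9: 3-byte form → E2 87 B9.
U+491F: 3-byte form → E4 A4 9F.
U+26CD: 3-byte form → E2 9B 8D.
U+D2CE: 3-byte form → ED 8B 8E.
U+121BB: 4-byte form → F0 92 86 BB.
Concatenated (25 bytes): CD B2 E6 BB 94 F0 9B BB 9D E2 87 B9 E4 A4 9F E2 9B 8D ED 8B 8E F0 92 86 BB.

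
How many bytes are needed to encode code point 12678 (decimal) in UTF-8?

3

U+3186 = 0x3186. UTF-8 uses 1 byte below 0x80, 2 below 0x800, 3 below 0x10000, 4 up to 0x10FFFF. 0x3186 is in U+0800–U+FFFF → 3 bytes.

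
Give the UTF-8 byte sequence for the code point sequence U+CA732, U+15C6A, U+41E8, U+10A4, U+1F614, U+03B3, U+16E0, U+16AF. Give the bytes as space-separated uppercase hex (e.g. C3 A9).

U+CA732: 4-byte form → F3 8A 9C B2.
U+15C6A: 4-byte form → F0 95 B1 AA.
U+41E8: 3-byte form → E4 87 A8.
U+10A4: 3-byte form → E1 82 A4.
U+1F614: 4-byte form → F0 9F 98 94.
U+03B3: 2-byte form → CE B3.
U+16E0: 3-byte form → E1 9B A0.
U+16AF: 3-byte form → E1 9A AF.
Concatenated (26 bytes): F3 8A 9C B2 F0 95 B1 AA E4 87 A8 E1 82 A4 F0 9F 98 94 CE B3 E1 9B A0 E1 9A AF.

F3 8A 9C B2 F0 95 B1 AA E4 87 A8 E1 82 A4 F0 9F 98 94 CE B3 E1 9B A0 E1 9A AF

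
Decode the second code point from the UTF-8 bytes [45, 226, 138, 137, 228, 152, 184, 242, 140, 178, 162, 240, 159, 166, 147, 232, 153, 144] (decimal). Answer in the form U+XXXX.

Offset 0: leading byte 0x2D = 00101101 → 1-byte char #1 = 2D.
Offset 1: leading byte 0xE2 = 11100010 → 3-byte char #2 = E2 8A 89.
Leading byte 0xE2 = 11100010 matches 1110xxxx → 3-byte sequence.
Byte 1: 0xE2 = 11100010, payload 0010 (4 bits).
Byte 2: 0x8A = 10001010 (10xxxxxx ✓), payload 001010.
Byte 3: 0x89 = 10001001 (10xxxxxx ✓), payload 001001.
Concatenate: 0010001010001001 = 0x2289 (16 bits → U+2289).

U+2289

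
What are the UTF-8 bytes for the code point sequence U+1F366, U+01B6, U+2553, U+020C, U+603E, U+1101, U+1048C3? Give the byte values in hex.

U+1F366: 4-byte form → F0 9F 8D A6.
U+01B6: 2-byte form → C6 B6.
U+2553: 3-byte form → E2 95 93.
U+020C: 2-byte form → C8 8C.
U+603E: 3-byte form → E6 80 BE.
U+1101: 3-byte form → E1 84 81.
U+1048C3: 4-byte form → F4 84 A3 83.
Concatenated (21 bytes): F0 9F 8D A6 C6 B6 E2 95 93 C8 8C E6 80 BE E1 84 81 F4 84 A3 83.

F0 9F 8D A6 C6 B6 E2 95 93 C8 8C E6 80 BE E1 84 81 F4 84 A3 83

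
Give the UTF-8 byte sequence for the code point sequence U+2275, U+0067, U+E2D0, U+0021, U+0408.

E2 89 B5 67 EE 8B 90 21 D0 88

U+2275: 3-byte form → E2 89 B5.
U+0067: 1-byte form → 67.
U+E2D0: 3-byte form → EE 8B 90.
U+0021: 1-byte form → 21.
U+0408: 2-byte form → D0 88.
Concatenated (10 bytes): E2 89 B5 67 EE 8B 90 21 D0 88.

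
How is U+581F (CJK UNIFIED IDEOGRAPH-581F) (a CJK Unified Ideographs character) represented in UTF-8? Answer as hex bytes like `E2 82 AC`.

U+581F = 0x581F = 22559 decimal. In range U+0800–U+FFFF → 3-byte form: 1110xxxx 10xxxxxx 10xxxxxx.
Binary (16 bits): 0101100000011111.
Split 4+6+6: 0101 | 100000 | 011111.
Byte 1: 11100101 = 0xE5.
Byte 2: 10100000 = 0xA0.
Byte 3: 10011111 = 0x9F.

E5 A0 9F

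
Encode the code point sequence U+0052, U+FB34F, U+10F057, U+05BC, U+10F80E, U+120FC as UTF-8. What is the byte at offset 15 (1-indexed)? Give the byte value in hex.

1-indexed offset 15 is 0-indexed offset 14.
U+0052 → 1-byte form 52 at offsets 0–0.
U+FB34F → 4-byte form F3 BB 8D 8F at offsets 1–4.
U+10F057 → 4-byte form F4 8F 81 97 at offsets 5–8.
U+05BC → 2-byte form D6 BC at offsets 9–10.
U+10F80E → 4-byte form F4 8F A0 8E at offsets 11–14.
Offset 14 falls in char 5's range; it's byte 4 of F4 8F A0 8E = 0x8E.

0x8E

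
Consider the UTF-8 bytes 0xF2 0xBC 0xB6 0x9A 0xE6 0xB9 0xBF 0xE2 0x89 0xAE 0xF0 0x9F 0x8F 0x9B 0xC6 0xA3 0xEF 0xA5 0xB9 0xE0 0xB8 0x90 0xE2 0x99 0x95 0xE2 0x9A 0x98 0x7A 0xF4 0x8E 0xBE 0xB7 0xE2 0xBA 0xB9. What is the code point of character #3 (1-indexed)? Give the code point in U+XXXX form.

Offset 0: leading byte 0xF2 = 11110010 → 4-byte char #1 = F2 BC B6 9A.
Offset 4: leading byte 0xE6 = 11100110 → 3-byte char #2 = E6 B9 BF.
Offset 7: leading byte 0xE2 = 11100010 → 3-byte char #3 = E2 89 AE.
Leading byte 0xE2 = 11100010 matches 1110xxxx → 3-byte sequence.
Byte 1: 0xE2 = 11100010, payload 0010 (4 bits).
Byte 2: 0x89 = 10001001 (10xxxxxx ✓), payload 001001.
Byte 3: 0xAE = 10101110 (10xxxxxx ✓), payload 101110.
Concatenate: 0010001001101110 = 0x226E (16 bits → U+226E).

U+226E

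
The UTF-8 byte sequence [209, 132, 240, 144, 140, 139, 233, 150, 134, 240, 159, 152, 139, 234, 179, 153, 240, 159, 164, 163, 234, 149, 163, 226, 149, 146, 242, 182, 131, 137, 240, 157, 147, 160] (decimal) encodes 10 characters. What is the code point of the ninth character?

U+B60C9

Offset 0: leading byte 0xD1 = 11010001 → 2-byte char #1 = D1 84.
Offset 2: leading byte 0xF0 = 11110000 → 4-byte char #2 = F0 90 8C 8B.
Offset 6: leading byte 0xE9 = 11101001 → 3-byte char #3 = E9 96 86.
Offset 9: leading byte 0xF0 = 11110000 → 4-byte char #4 = F0 9F 98 8B.
Offset 13: leading byte 0xEA = 11101010 → 3-byte char #5 = EA B3 99.
Offset 16: leading byte 0xF0 = 11110000 → 4-byte char #6 = F0 9F A4 A3.
Offset 20: leading byte 0xEA = 11101010 → 3-byte char #7 = EA 95 A3.
Offset 23: leading byte 0xE2 = 11100010 → 3-byte char #8 = E2 95 92.
Offset 26: leading byte 0xF2 = 11110010 → 4-byte char #9 = F2 B6 83 89.
Leading byte 0xF2 = 11110010 matches 11110xxx → 4-byte sequence.
Byte 1: 0xF2 = 11110010, payload 010 (3 bits).
Byte 2: 0xB6 = 10110110 (10xxxxxx ✓), payload 110110.
Byte 3: 0x83 = 10000011 (10xxxxxx ✓), payload 000011.
Byte 4: 0x89 = 10001001 (10xxxxxx ✓), payload 001001.
Concatenate: 010110110000011001001 = 0xB60C9 (21 bits → U+B60C9).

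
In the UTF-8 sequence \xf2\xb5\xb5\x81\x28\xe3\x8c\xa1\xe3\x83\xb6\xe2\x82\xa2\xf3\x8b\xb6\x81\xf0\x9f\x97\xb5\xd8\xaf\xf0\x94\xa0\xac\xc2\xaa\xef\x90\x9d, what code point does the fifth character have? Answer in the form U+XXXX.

Offset 0: leading byte 0xF2 = 11110010 → 4-byte char #1 = F2 B5 B5 81.
Offset 4: leading byte 0x28 = 00101000 → 1-byte char #2 = 28.
Offset 5: leading byte 0xE3 = 11100011 → 3-byte char #3 = E3 8C A1.
Offset 8: leading byte 0xE3 = 11100011 → 3-byte char #4 = E3 83 B6.
Offset 11: leading byte 0xE2 = 11100010 → 3-byte char #5 = E2 82 A2.
Leading byte 0xE2 = 11100010 matches 1110xxxx → 3-byte sequence.
Byte 1: 0xE2 = 11100010, payload 0010 (4 bits).
Byte 2: 0x82 = 10000010 (10xxxxxx ✓), payload 000010.
Byte 3: 0xA2 = 10100010 (10xxxxxx ✓), payload 100010.
Concatenate: 0010000010100010 = 0x20A2 (16 bits → U+20A2).

U+20A2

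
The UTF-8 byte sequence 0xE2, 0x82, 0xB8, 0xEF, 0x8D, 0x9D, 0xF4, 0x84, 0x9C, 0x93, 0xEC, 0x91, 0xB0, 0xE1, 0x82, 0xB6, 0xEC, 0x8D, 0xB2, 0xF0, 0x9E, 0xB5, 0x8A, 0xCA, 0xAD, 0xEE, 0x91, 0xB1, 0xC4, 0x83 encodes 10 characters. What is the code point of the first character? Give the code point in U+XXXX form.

Offset 0: leading byte 0xE2 = 11100010 → 3-byte char #1 = E2 82 B8.
Leading byte 0xE2 = 11100010 matches 1110xxxx → 3-byte sequence.
Byte 1: 0xE2 = 11100010, payload 0010 (4 bits).
Byte 2: 0x82 = 10000010 (10xxxxxx ✓), payload 000010.
Byte 3: 0xB8 = 10111000 (10xxxxxx ✓), payload 111000.
Concatenate: 0010000010111000 = 0x20B8 (16 bits → U+20B8).

U+20B8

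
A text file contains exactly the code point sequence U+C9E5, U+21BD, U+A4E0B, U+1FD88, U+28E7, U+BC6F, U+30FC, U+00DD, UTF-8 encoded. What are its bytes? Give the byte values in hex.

EC A7 A5 E2 86 BD F2 A4 B8 8B F0 9F B6 88 E2 A3 A7 EB B1 AF E3 83 BC C3 9D

U+C9E5: 3-byte form → EC A7 A5.
U+21BD: 3-byte form → E2 86 BD.
U+A4E0B: 4-byte form → F2 A4 B8 8B.
U+1FD88: 4-byte form → F0 9F B6 88.
U+28E7: 3-byte form → E2 A3 A7.
U+BC6F: 3-byte form → EB B1 AF.
U+30FC: 3-byte form → E3 83 BC.
U+00DD: 2-byte form → C3 9D.
Concatenated (25 bytes): EC A7 A5 E2 86 BD F2 A4 B8 8B F0 9F B6 88 E2 A3 A7 EB B1 AF E3 83 BC C3 9D.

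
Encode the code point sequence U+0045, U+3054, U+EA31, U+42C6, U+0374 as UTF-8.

U+0045: 1-byte form → 45.
U+3054: 3-byte form → E3 81 94.
U+EA31: 3-byte form → EE A8 B1.
U+42C6: 3-byte form → E4 8B 86.
U+0374: 2-byte form → CD B4.
Concatenated (12 bytes): 45 E3 81 94 EE A8 B1 E4 8B 86 CD B4.

45 E3 81 94 EE A8 B1 E4 8B 86 CD B4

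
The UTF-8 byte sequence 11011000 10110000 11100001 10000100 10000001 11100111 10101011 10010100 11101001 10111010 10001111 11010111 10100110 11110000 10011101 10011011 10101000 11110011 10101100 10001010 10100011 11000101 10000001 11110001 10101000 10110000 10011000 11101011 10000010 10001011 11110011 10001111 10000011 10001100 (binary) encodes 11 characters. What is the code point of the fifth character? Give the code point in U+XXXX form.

U+05E6

Offset 0: leading byte 0xD8 = 11011000 → 2-byte char #1 = D8 B0.
Offset 2: leading byte 0xE1 = 11100001 → 3-byte char #2 = E1 84 81.
Offset 5: leading byte 0xE7 = 11100111 → 3-byte char #3 = E7 AB 94.
Offset 8: leading byte 0xE9 = 11101001 → 3-byte char #4 = E9 BA 8F.
Offset 11: leading byte 0xD7 = 11010111 → 2-byte char #5 = D7 A6.
Leading byte 0xD7 = 11010111 matches 110xxxxx → 2-byte sequence.
Byte 1: 0xD7 = 11010111, payload 10111 (5 bits).
Byte 2: 0xA6 = 10100110 (10xxxxxx ✓), payload 100110.
Concatenate: 10111100110 = 0x5E6 (11 bits → U+05E6).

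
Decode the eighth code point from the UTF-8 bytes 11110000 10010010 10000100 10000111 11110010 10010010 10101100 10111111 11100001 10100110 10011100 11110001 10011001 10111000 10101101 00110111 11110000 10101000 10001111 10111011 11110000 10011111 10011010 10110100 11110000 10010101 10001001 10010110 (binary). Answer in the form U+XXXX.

U+15256

Offset 0: leading byte 0xF0 = 11110000 → 4-byte char #1 = F0 92 84 87.
Offset 4: leading byte 0xF2 = 11110010 → 4-byte char #2 = F2 92 AC BF.
Offset 8: leading byte 0xE1 = 11100001 → 3-byte char #3 = E1 A6 9C.
Offset 11: leading byte 0xF1 = 11110001 → 4-byte char #4 = F1 99 B8 AD.
Offset 15: leading byte 0x37 = 00110111 → 1-byte char #5 = 37.
Offset 16: leading byte 0xF0 = 11110000 → 4-byte char #6 = F0 A8 8F BB.
Offset 20: leading byte 0xF0 = 11110000 → 4-byte char #7 = F0 9F 9A B4.
Offset 24: leading byte 0xF0 = 11110000 → 4-byte char #8 = F0 95 89 96.
Leading byte 0xF0 = 11110000 matches 11110xxx → 4-byte sequence.
Byte 1: 0xF0 = 11110000, payload 000 (3 bits).
Byte 2: 0x95 = 10010101 (10xxxxxx ✓), payload 010101.
Byte 3: 0x89 = 10001001 (10xxxxxx ✓), payload 001001.
Byte 4: 0x96 = 10010110 (10xxxxxx ✓), payload 010110.
Concatenate: 000010101001001010110 = 0x15256 (21 bits → U+15256).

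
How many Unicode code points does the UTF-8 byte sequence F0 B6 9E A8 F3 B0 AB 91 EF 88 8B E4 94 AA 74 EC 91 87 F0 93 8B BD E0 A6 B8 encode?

Byte at offset 0: 0xF0 = 11110000 → 4-byte char (#1). Advance 4.
Byte at offset 4: 0xF3 = 11110011 → 4-byte char (#2). Advance 4.
Byte at offset 8: 0xEF = 11101111 → 3-byte char (#3). Advance 3.
Byte at offset 11: 0xE4 = 11100100 → 3-byte char (#4). Advance 3.
Byte at offset 14: 0x74 = 01110100 → 1-byte char (#5). Advance 1.
Byte at offset 15: 0xEC = 11101100 → 3-byte char (#6). Advance 3.
Byte at offset 18: 0xF0 = 11110000 → 4-byte char (#7). Advance 4.
Byte at offset 22: 0xE0 = 11100000 → 3-byte char (#8). Advance 3.
Reached end at offset 25 after 8 code points.

8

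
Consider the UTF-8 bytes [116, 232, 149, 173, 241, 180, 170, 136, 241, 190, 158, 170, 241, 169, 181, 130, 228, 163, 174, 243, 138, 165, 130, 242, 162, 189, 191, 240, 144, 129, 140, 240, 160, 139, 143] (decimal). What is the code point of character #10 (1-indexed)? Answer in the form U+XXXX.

U+202CF

Offset 0: leading byte 0x74 = 01110100 → 1-byte char #1 = 74.
Offset 1: leading byte 0xE8 = 11101000 → 3-byte char #2 = E8 95 AD.
Offset 4: leading byte 0xF1 = 11110001 → 4-byte char #3 = F1 B4 AA 88.
Offset 8: leading byte 0xF1 = 11110001 → 4-byte char #4 = F1 BE 9E AA.
Offset 12: leading byte 0xF1 = 11110001 → 4-byte char #5 = F1 A9 B5 82.
Offset 16: leading byte 0xE4 = 11100100 → 3-byte char #6 = E4 A3 AE.
Offset 19: leading byte 0xF3 = 11110011 → 4-byte char #7 = F3 8A A5 82.
Offset 23: leading byte 0xF2 = 11110010 → 4-byte char #8 = F2 A2 BD BF.
Offset 27: leading byte 0xF0 = 11110000 → 4-byte char #9 = F0 90 81 8C.
Offset 31: leading byte 0xF0 = 11110000 → 4-byte char #10 = F0 A0 8B 8F.
Leading byte 0xF0 = 11110000 matches 11110xxx → 4-byte sequence.
Byte 1: 0xF0 = 11110000, payload 000 (3 bits).
Byte 2: 0xA0 = 10100000 (10xxxxxx ✓), payload 100000.
Byte 3: 0x8B = 10001011 (10xxxxxx ✓), payload 001011.
Byte 4: 0x8F = 10001111 (10xxxxxx ✓), payload 001111.
Concatenate: 000100000001011001111 = 0x202CF (21 bits → U+202CF).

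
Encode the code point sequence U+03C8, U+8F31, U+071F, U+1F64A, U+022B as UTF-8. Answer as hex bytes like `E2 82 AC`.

U+03C8: 2-byte form → CF 88.
U+8F31: 3-byte form → E8 BC B1.
U+071F: 2-byte form → DC 9F.
U+1F64A: 4-byte form → F0 9F 99 8A.
U+022B: 2-byte form → C8 AB.
Concatenated (13 bytes): CF 88 E8 BC B1 DC 9F F0 9F 99 8A C8 AB.

CF 88 E8 BC B1 DC 9F F0 9F 99 8A C8 AB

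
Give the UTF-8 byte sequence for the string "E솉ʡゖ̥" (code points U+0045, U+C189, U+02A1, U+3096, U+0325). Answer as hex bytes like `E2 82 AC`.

45 EC 86 89 CA A1 E3 82 96 CC A5

U+0045: 1-byte form → 45.
U+C189: 3-byte form → EC 86 89.
U+02A1: 2-byte form → CA A1.
U+3096: 3-byte form → E3 82 96.
U+0325: 2-byte form → CC A5.
Concatenated (11 bytes): 45 EC 86 89 CA A1 E3 82 96 CC A5.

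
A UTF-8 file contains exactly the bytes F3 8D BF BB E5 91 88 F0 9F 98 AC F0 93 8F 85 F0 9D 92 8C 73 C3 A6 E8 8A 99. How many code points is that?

Byte at offset 0: 0xF3 = 11110011 → 4-byte char (#1). Advance 4.
Byte at offset 4: 0xE5 = 11100101 → 3-byte char (#2). Advance 3.
Byte at offset 7: 0xF0 = 11110000 → 4-byte char (#3). Advance 4.
Byte at offset 11: 0xF0 = 11110000 → 4-byte char (#4). Advance 4.
Byte at offset 15: 0xF0 = 11110000 → 4-byte char (#5). Advance 4.
Byte at offset 19: 0x73 = 01110011 → 1-byte char (#6). Advance 1.
Byte at offset 20: 0xC3 = 11000011 → 2-byte char (#7). Advance 2.
Byte at offset 22: 0xE8 = 11101000 → 3-byte char (#8). Advance 3.
Reached end at offset 25 after 8 code points.

8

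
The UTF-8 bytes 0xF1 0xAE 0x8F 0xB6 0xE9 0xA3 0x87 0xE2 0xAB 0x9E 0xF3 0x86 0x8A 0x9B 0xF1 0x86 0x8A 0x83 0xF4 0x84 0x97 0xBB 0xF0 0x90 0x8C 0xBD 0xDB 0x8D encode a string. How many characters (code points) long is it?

8

Byte at offset 0: 0xF1 = 11110001 → 4-byte char (#1). Advance 4.
Byte at offset 4: 0xE9 = 11101001 → 3-byte char (#2). Advance 3.
Byte at offset 7: 0xE2 = 11100010 → 3-byte char (#3). Advance 3.
Byte at offset 10: 0xF3 = 11110011 → 4-byte char (#4). Advance 4.
Byte at offset 14: 0xF1 = 11110001 → 4-byte char (#5). Advance 4.
Byte at offset 18: 0xF4 = 11110100 → 4-byte char (#6). Advance 4.
Byte at offset 22: 0xF0 = 11110000 → 4-byte char (#7). Advance 4.
Byte at offset 26: 0xDB = 11011011 → 2-byte char (#8). Advance 2.
Reached end at offset 28 after 8 code points.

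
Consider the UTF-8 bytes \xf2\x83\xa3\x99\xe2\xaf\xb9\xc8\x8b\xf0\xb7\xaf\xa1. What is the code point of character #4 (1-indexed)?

Offset 0: leading byte 0xF2 = 11110010 → 4-byte char #1 = F2 83 A3 99.
Offset 4: leading byte 0xE2 = 11100010 → 3-byte char #2 = E2 AF B9.
Offset 7: leading byte 0xC8 = 11001000 → 2-byte char #3 = C8 8B.
Offset 9: leading byte 0xF0 = 11110000 → 4-byte char #4 = F0 B7 AF A1.
Leading byte 0xF0 = 11110000 matches 11110xxx → 4-byte sequence.
Byte 1: 0xF0 = 11110000, payload 000 (3 bits).
Byte 2: 0xB7 = 10110111 (10xxxxxx ✓), payload 110111.
Byte 3: 0xAF = 10101111 (10xxxxxx ✓), payload 101111.
Byte 4: 0xA1 = 10100001 (10xxxxxx ✓), payload 100001.
Concatenate: 000110111101111100001 = 0x37BE1 (21 bits → U+37BE1).

U+37BE1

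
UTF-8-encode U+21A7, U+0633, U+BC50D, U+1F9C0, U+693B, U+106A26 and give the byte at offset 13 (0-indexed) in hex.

U+21A7 → 3-byte form E2 86 A7 at offsets 0–2.
U+0633 → 2-byte form D8 B3 at offsets 3–4.
U+BC50D → 4-byte form F2 BC 94 8D at offsets 5–8.
U+1F9C0 → 4-byte form F0 9F A7 80 at offsets 9–12.
U+693B → 3-byte form E6 A4 BB at offsets 13–15.
Offset 13 falls in char 5's range; it's byte 1 of E6 A4 BB = 0xE6.

0xE6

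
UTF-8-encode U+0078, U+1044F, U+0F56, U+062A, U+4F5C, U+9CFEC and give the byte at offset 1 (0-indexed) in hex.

0xF0

U+0078 → 1-byte form 78 at offsets 0–0.
U+1044F → 4-byte form F0 90 91 8F at offsets 1–4.
Offset 1 falls in char 2's range; it's byte 1 of F0 90 91 8F = 0xF0.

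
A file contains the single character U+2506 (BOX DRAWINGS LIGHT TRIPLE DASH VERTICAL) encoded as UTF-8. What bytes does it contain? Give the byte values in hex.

E2 94 86

U+2506 = 0x2506 = 9478 decimal. In range U+0800–U+FFFF → 3-byte form: 1110xxxx 10xxxxxx 10xxxxxx.
Binary (16 bits): 0010010100000110.
Split 4+6+6: 0010 | 010100 | 000110.
Byte 1: 11100010 = 0xE2.
Byte 2: 10010100 = 0x94.
Byte 3: 10000110 = 0x86.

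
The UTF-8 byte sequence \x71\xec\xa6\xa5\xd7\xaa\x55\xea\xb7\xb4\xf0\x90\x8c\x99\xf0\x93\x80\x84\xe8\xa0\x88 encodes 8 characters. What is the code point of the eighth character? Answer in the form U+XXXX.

U+8808

Offset 0: leading byte 0x71 = 01110001 → 1-byte char #1 = 71.
Offset 1: leading byte 0xEC = 11101100 → 3-byte char #2 = EC A6 A5.
Offset 4: leading byte 0xD7 = 11010111 → 2-byte char #3 = D7 AA.
Offset 6: leading byte 0x55 = 01010101 → 1-byte char #4 = 55.
Offset 7: leading byte 0xEA = 11101010 → 3-byte char #5 = EA B7 B4.
Offset 10: leading byte 0xF0 = 11110000 → 4-byte char #6 = F0 90 8C 99.
Offset 14: leading byte 0xF0 = 11110000 → 4-byte char #7 = F0 93 80 84.
Offset 18: leading byte 0xE8 = 11101000 → 3-byte char #8 = E8 A0 88.
Leading byte 0xE8 = 11101000 matches 1110xxxx → 3-byte sequence.
Byte 1: 0xE8 = 11101000, payload 1000 (4 bits).
Byte 2: 0xA0 = 10100000 (10xxxxxx ✓), payload 100000.
Byte 3: 0x88 = 10001000 (10xxxxxx ✓), payload 001000.
Concatenate: 1000100000001000 = 0x8808 (16 bits → U+8808).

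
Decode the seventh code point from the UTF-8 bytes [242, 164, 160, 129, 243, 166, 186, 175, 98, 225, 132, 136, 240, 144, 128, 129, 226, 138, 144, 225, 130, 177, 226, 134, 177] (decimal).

U+10B1

Offset 0: leading byte 0xF2 = 11110010 → 4-byte char #1 = F2 A4 A0 81.
Offset 4: leading byte 0xF3 = 11110011 → 4-byte char #2 = F3 A6 BA AF.
Offset 8: leading byte 0x62 = 01100010 → 1-byte char #3 = 62.
Offset 9: leading byte 0xE1 = 11100001 → 3-byte char #4 = E1 84 88.
Offset 12: leading byte 0xF0 = 11110000 → 4-byte char #5 = F0 90 80 81.
Offset 16: leading byte 0xE2 = 11100010 → 3-byte char #6 = E2 8A 90.
Offset 19: leading byte 0xE1 = 11100001 → 3-byte char #7 = E1 82 B1.
Leading byte 0xE1 = 11100001 matches 1110xxxx → 3-byte sequence.
Byte 1: 0xE1 = 11100001, payload 0001 (4 bits).
Byte 2: 0x82 = 10000010 (10xxxxxx ✓), payload 000010.
Byte 3: 0xB1 = 10110001 (10xxxxxx ✓), payload 110001.
Concatenate: 0001000010110001 = 0x10B1 (16 bits → U+10B1).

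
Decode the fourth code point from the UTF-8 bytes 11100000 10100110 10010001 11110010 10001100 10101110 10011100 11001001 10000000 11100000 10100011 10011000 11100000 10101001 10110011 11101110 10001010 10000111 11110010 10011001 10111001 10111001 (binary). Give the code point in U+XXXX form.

Offset 0: leading byte 0xE0 = 11100000 → 3-byte char #1 = E0 A6 91.
Offset 3: leading byte 0xF2 = 11110010 → 4-byte char #2 = F2 8C AE 9C.
Offset 7: leading byte 0xC9 = 11001001 → 2-byte char #3 = C9 80.
Offset 9: leading byte 0xE0 = 11100000 → 3-byte char #4 = E0 A3 98.
Leading byte 0xE0 = 11100000 matches 1110xxxx → 3-byte sequence.
Byte 1: 0xE0 = 11100000, payload 0000 (4 bits).
Byte 2: 0xA3 = 10100011 (10xxxxxx ✓), payload 100011.
Byte 3: 0x98 = 10011000 (10xxxxxx ✓), payload 011000.
Concatenate: 0000100011011000 = 0x8D8 (16 bits → U+08D8).

U+08D8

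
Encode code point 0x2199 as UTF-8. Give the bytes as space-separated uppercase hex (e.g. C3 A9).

E2 86 99

U+2199 = 0x2199 = 8601 decimal. In range U+0800–U+FFFF → 3-byte form: 1110xxxx 10xxxxxx 10xxxxxx.
Binary (16 bits): 0010000110011001.
Split 4+6+6: 0010 | 000110 | 011001.
Byte 1: 11100010 = 0xE2.
Byte 2: 10000110 = 0x86.
Byte 3: 10011001 = 0x99.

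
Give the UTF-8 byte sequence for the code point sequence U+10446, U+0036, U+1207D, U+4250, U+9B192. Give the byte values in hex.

U+10446: 4-byte form → F0 90 91 86.
U+0036: 1-byte form → 36.
U+1207D: 4-byte form → F0 92 81 BD.
U+4250: 3-byte form → E4 89 90.
U+9B192: 4-byte form → F2 9B 86 92.
Concatenated (16 bytes): F0 90 91 86 36 F0 92 81 BD E4 89 90 F2 9B 86 92.

F0 90 91 86 36 F0 92 81 BD E4 89 90 F2 9B 86 92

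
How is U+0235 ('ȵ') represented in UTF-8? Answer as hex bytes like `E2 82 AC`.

C8 B5

U+0235 = 0x235 = 565 decimal. In range U+0080–U+07FF → 2-byte form: 110xxxxx 10xxxxxx.
Binary (11 bits): 01000110101.
Split 5+6: 01000 | 110101.
Byte 1: 11001000 = 0xC8.
Byte 2: 10110101 = 0xB5.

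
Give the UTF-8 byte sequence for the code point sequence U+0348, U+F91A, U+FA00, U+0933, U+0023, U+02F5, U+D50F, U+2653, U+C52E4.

U+0348: 2-byte form → CD 88.
U+F91A: 3-byte form → EF A4 9A.
U+FA00: 3-byte form → EF A8 80.
U+0933: 3-byte form → E0 A4 B3.
U+0023: 1-byte form → 23.
U+02F5: 2-byte form → CB B5.
U+D50F: 3-byte form → ED 94 8F.
U+2653: 3-byte form → E2 99 93.
U+C52E4: 4-byte form → F3 85 8B A4.
Concatenated (24 bytes): CD 88 EF A4 9A EF A8 80 E0 A4 B3 23 CB B5 ED 94 8F E2 99 93 F3 85 8B A4.

CD 88 EF A4 9A EF A8 80 E0 A4 B3 23 CB B5 ED 94 8F E2 99 93 F3 85 8B A4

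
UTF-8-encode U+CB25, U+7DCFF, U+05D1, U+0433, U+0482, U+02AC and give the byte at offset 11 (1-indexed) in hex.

0xB3

1-indexed offset 11 is 0-indexed offset 10.
U+CB25 → 3-byte form EC AC A5 at offsets 0–2.
U+7DCFF → 4-byte form F1 BD B3 BF at offsets 3–6.
U+05D1 → 2-byte form D7 91 at offsets 7–8.
U+0433 → 2-byte form D0 B3 at offsets 9–10.
Offset 10 falls in char 4's range; it's byte 2 of D0 B3 = 0xB3.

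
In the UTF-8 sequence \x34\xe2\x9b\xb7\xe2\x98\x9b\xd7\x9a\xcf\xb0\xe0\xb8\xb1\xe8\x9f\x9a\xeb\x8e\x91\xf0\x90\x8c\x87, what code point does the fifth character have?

Offset 0: leading byte 0x34 = 00110100 → 1-byte char #1 = 34.
Offset 1: leading byte 0xE2 = 11100010 → 3-byte char #2 = E2 9B B7.
Offset 4: leading byte 0xE2 = 11100010 → 3-byte char #3 = E2 98 9B.
Offset 7: leading byte 0xD7 = 11010111 → 2-byte char #4 = D7 9A.
Offset 9: leading byte 0xCF = 11001111 → 2-byte char #5 = CF B0.
Leading byte 0xCF = 11001111 matches 110xxxxx → 2-byte sequence.
Byte 1: 0xCF = 11001111, payload 01111 (5 bits).
Byte 2: 0xB0 = 10110000 (10xxxxxx ✓), payload 110000.
Concatenate: 01111110000 = 0x3F0 (11 bits → U+03F0).

U+03F0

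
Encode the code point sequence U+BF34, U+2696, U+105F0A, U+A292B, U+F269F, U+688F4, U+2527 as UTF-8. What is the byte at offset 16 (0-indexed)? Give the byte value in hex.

U+BF34 → 3-byte form EB BC B4 at offsets 0–2.
U+2696 → 3-byte form E2 9A 96 at offsets 3–5.
U+105F0A → 4-byte form F4 85 BC 8A at offsets 6–9.
U+A292B → 4-byte form F2 A2 A4 AB at offsets 10–13.
U+F269F → 4-byte form F3 B2 9A 9F at offsets 14–17.
Offset 16 falls in char 5's range; it's byte 3 of F3 B2 9A 9F = 0x9A.

0x9A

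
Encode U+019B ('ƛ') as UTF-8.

U+019B = 0x19B = 411 decimal. In range U+0080–U+07FF → 2-byte form: 110xxxxx 10xxxxxx.
Binary (11 bits): 00110011011.
Split 5+6: 00110 | 011011.
Byte 1: 11000110 = 0xC6.
Byte 2: 10011011 = 0x9B.

C6 9B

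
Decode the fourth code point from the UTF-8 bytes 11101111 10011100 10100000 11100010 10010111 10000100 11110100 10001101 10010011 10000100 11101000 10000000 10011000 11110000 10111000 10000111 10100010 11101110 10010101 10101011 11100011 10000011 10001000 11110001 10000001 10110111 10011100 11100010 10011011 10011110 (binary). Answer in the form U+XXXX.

U+8018

Offset 0: leading byte 0xEF = 11101111 → 3-byte char #1 = EF 9C A0.
Offset 3: leading byte 0xE2 = 11100010 → 3-byte char #2 = E2 97 84.
Offset 6: leading byte 0xF4 = 11110100 → 4-byte char #3 = F4 8D 93 84.
Offset 10: leading byte 0xE8 = 11101000 → 3-byte char #4 = E8 80 98.
Leading byte 0xE8 = 11101000 matches 1110xxxx → 3-byte sequence.
Byte 1: 0xE8 = 11101000, payload 1000 (4 bits).
Byte 2: 0x80 = 10000000 (10xxxxxx ✓), payload 000000.
Byte 3: 0x98 = 10011000 (10xxxxxx ✓), payload 011000.
Concatenate: 1000000000011000 = 0x8018 (16 bits → U+8018).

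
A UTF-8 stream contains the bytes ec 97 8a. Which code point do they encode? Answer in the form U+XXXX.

U+C5CA

Leading byte 0xEC = 11101100 matches 1110xxxx → 3-byte sequence.
Byte 1: 0xEC = 11101100, payload 1100 (4 bits).
Byte 2: 0x97 = 10010111 (10xxxxxx ✓), payload 010111.
Byte 3: 0x8A = 10001010 (10xxxxxx ✓), payload 001010.
Concatenate: 1100010111001010 = 0xC5CA (16 bits → U+C5CA).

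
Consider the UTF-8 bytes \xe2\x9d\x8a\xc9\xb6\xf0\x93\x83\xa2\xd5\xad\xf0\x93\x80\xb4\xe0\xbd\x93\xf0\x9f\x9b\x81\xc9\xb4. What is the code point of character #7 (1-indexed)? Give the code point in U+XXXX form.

U+1F6C1

Offset 0: leading byte 0xE2 = 11100010 → 3-byte char #1 = E2 9D 8A.
Offset 3: leading byte 0xC9 = 11001001 → 2-byte char #2 = C9 B6.
Offset 5: leading byte 0xF0 = 11110000 → 4-byte char #3 = F0 93 83 A2.
Offset 9: leading byte 0xD5 = 11010101 → 2-byte char #4 = D5 AD.
Offset 11: leading byte 0xF0 = 11110000 → 4-byte char #5 = F0 93 80 B4.
Offset 15: leading byte 0xE0 = 11100000 → 3-byte char #6 = E0 BD 93.
Offset 18: leading byte 0xF0 = 11110000 → 4-byte char #7 = F0 9F 9B 81.
Leading byte 0xF0 = 11110000 matches 11110xxx → 4-byte sequence.
Byte 1: 0xF0 = 11110000, payload 000 (3 bits).
Byte 2: 0x9F = 10011111 (10xxxxxx ✓), payload 011111.
Byte 3: 0x9B = 10011011 (10xxxxxx ✓), payload 011011.
Byte 4: 0x81 = 10000001 (10xxxxxx ✓), payload 000001.
Concatenate: 000011111011011000001 = 0x1F6C1 (21 bits → U+1F6C1).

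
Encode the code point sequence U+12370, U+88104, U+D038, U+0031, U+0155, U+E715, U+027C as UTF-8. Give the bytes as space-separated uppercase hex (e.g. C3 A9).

U+12370: 4-byte form → F0 92 8D B0.
U+88104: 4-byte form → F2 88 84 84.
U+D038: 3-byte form → ED 80 B8.
U+0031: 1-byte form → 31.
U+0155: 2-byte form → C5 95.
U+E715: 3-byte form → EE 9C 95.
U+027C: 2-byte form → C9 BC.
Concatenated (19 bytes): F0 92 8D B0 F2 88 84 84 ED 80 B8 31 C5 95 EE 9C 95 C9 BC.

F0 92 8D B0 F2 88 84 84 ED 80 B8 31 C5 95 EE 9C 95 C9 BC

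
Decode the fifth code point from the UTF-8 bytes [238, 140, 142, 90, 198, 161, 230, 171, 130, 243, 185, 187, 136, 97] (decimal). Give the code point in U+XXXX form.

Offset 0: leading byte 0xEE = 11101110 → 3-byte char #1 = EE 8C 8E.
Offset 3: leading byte 0x5A = 01011010 → 1-byte char #2 = 5A.
Offset 4: leading byte 0xC6 = 11000110 → 2-byte char #3 = C6 A1.
Offset 6: leading byte 0xE6 = 11100110 → 3-byte char #4 = E6 AB 82.
Offset 9: leading byte 0xF3 = 11110011 → 4-byte char #5 = F3 B9 BB 88.
Leading byte 0xF3 = 11110011 matches 11110xxx → 4-byte sequence.
Byte 1: 0xF3 = 11110011, payload 011 (3 bits).
Byte 2: 0xB9 = 10111001 (10xxxxxx ✓), payload 111001.
Byte 3: 0xBB = 10111011 (10xxxxxx ✓), payload 111011.
Byte 4: 0x88 = 10001000 (10xxxxxx ✓), payload 001000.
Concatenate: 011111001111011001000 = 0xF9EC8 (21 bits → U+F9EC8).

U+F9EC8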